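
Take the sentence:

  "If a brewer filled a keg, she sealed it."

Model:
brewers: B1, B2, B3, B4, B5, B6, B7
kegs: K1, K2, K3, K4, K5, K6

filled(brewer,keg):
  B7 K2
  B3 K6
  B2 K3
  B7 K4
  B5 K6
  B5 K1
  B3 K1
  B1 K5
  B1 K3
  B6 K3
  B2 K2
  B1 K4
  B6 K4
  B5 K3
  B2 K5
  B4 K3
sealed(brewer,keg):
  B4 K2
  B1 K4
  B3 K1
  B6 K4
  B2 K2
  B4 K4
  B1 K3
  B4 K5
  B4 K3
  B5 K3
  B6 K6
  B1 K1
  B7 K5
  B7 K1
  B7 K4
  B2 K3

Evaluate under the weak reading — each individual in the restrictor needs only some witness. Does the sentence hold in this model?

True

"it" takes "a keg" as antecedent — a donkey pronoun bound across the clause boundary.
Weak reading: every brewer b with some filled-keg has at least one filled-keg k such that sealed(b,k).
Per brewer: B1:✓  B2:✓  B3:✓  B4:✓  B5:✓  B6:✓  B7:✓
Every brewer in the restrictor has a witness.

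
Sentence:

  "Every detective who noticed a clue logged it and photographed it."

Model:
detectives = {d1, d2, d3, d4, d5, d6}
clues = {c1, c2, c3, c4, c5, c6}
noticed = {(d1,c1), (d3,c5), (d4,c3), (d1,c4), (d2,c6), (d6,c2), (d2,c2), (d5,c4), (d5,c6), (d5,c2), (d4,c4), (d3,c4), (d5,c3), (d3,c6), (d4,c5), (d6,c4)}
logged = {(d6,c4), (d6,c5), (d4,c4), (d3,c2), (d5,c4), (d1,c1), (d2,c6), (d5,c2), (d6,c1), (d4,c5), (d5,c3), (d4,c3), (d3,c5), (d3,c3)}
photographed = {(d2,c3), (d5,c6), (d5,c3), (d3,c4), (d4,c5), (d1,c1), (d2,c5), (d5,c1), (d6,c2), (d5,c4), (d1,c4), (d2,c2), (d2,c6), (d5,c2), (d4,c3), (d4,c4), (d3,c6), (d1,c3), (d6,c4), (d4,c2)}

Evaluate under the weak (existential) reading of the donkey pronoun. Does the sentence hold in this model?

"it" takes "a clue" as antecedent — a donkey pronoun bound across the clause boundary.
Weak reading: every detective d with some noticed-clue has at least one noticed-clue c such that logged(d,c) ∧ photographed(d,c).
Per detective: d1:✓  d2:✓  d3:✗  d4:✓  d5:✓  d6:✓
d3 has no witness among its noticed-clues.

False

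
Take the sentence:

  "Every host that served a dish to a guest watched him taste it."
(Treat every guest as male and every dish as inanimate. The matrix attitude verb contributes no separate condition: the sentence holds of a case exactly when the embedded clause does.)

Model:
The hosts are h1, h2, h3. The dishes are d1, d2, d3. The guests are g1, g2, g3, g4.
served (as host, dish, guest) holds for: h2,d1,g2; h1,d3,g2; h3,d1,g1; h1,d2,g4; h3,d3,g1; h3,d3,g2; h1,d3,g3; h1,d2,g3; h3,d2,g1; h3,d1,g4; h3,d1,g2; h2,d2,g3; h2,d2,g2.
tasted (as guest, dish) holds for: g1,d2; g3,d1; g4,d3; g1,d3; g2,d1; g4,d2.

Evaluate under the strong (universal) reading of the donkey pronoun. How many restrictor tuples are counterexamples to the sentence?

"him" takes "a guest" as antecedent and "it" takes "a dish"; both are donkey pronouns co-varying with the restrictor.
Strong reading: for every (h,d,g) with served(h,d,g), tasted(g,d).
Restrictor triples: (h1,d2,g3)→tasted(g3,d2) ✗  (h1,d2,g4)→tasted(g4,d2) ✓  (h1,d3,g2)→tasted(g2,d3) ✗  (h1,d3,g3)→tasted(g3,d3) ✗  (h2,d1,g2)→tasted(g2,d1) ✓  (h2,d2,g2)→tasted(g2,d2) ✗  (h2,d2,g3)→tasted(g3,d2) ✗  (h3,d1,g1)→tasted(g1,d1) ✗  (h3,d1,g2)→tasted(g2,d1) ✓  (h3,d1,g4)→tasted(g4,d1) ✗  (h3,d2,g1)→tasted(g1,d2) ✓  (h3,d3,g1)→tasted(g1,d3) ✓  (h3,d3,g2)→tasted(g2,d3) ✗
Counterexamples (restrictor triples failing the scope): 8.

8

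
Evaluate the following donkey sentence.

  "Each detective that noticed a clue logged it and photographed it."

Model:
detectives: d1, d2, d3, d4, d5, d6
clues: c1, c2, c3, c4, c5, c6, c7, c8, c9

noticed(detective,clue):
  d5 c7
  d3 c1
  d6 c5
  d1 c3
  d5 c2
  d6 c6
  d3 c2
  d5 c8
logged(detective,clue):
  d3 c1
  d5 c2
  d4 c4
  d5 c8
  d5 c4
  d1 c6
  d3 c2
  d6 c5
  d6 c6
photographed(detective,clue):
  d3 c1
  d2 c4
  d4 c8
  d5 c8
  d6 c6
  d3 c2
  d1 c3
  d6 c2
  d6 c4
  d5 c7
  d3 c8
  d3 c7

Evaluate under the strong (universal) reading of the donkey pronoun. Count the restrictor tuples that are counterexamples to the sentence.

"it" takes "a clue" as antecedent — a donkey pronoun bound across the clause boundary.
Strong reading: for every (d,c) with noticed(d,c), logged(d,c) ∧ photographed(d,c).
Restrictor pairs: (d1,c3) ✗  (d3,c1) ✓  (d3,c2) ✓  (d5,c2) ✗  (d5,c7) ✗  (d5,c8) ✓  (d6,c5) ✗  (d6,c6) ✓
Counterexamples (restrictor pairs failing the scope): 4.

4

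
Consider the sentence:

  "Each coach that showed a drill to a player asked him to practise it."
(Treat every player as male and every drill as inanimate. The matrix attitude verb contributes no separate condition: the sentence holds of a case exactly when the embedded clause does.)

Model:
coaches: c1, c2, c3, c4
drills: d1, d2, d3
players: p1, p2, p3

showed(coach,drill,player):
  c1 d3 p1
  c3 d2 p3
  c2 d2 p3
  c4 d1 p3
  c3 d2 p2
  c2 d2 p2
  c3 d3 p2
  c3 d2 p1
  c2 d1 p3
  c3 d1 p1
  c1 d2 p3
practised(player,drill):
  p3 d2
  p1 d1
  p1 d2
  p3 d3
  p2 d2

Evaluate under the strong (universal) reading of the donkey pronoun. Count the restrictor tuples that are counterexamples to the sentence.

4

"him" takes "a player" as antecedent and "it" takes "a drill"; both are donkey pronouns co-varying with the restrictor.
Strong reading: for every (c,d,p) with showed(c,d,p), practised(p,d).
Restrictor triples: (c1,d2,p3)→practised(p3,d2) ✓  (c1,d3,p1)→practised(p1,d3) ✗  (c2,d1,p3)→practised(p3,d1) ✗  (c2,d2,p2)→practised(p2,d2) ✓  (c2,d2,p3)→practised(p3,d2) ✓  (c3,d1,p1)→practised(p1,d1) ✓  (c3,d2,p1)→practised(p1,d2) ✓  (c3,d2,p2)→practised(p2,d2) ✓  (c3,d2,p3)→practised(p3,d2) ✓  (c3,d3,p2)→practised(p2,d3) ✗  (c4,d1,p3)→practised(p3,d1) ✗
Counterexamples (restrictor triples failing the scope): 4.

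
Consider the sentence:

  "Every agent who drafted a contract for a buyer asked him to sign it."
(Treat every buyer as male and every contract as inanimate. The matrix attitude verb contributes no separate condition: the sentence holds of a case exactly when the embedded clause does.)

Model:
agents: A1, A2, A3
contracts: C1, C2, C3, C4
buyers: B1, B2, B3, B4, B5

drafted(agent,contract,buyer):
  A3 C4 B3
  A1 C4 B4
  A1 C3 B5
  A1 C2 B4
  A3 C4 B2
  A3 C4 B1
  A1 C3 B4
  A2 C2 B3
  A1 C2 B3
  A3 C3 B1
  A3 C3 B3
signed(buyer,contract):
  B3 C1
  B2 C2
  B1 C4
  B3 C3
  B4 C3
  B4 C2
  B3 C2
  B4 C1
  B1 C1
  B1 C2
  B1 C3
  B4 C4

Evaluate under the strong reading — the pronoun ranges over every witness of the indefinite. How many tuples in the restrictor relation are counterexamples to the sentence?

3

"him" takes "a buyer" as antecedent and "it" takes "a contract"; both are donkey pronouns co-varying with the restrictor.
Strong reading: for every (a,c,b) with drafted(a,c,b), signed(b,c).
Restrictor triples: (A1,C2,B3)→signed(B3,C2) ✓  (A1,C2,B4)→signed(B4,C2) ✓  (A1,C3,B4)→signed(B4,C3) ✓  (A1,C3,B5)→signed(B5,C3) ✗  (A1,C4,B4)→signed(B4,C4) ✓  (A2,C2,B3)→signed(B3,C2) ✓  (A3,C3,B1)→signed(B1,C3) ✓  (A3,C3,B3)→signed(B3,C3) ✓  (A3,C4,B1)→signed(B1,C4) ✓  (A3,C4,B2)→signed(B2,C4) ✗  (A3,C4,B3)→signed(B3,C4) ✗
Counterexamples (restrictor triples failing the scope): 3.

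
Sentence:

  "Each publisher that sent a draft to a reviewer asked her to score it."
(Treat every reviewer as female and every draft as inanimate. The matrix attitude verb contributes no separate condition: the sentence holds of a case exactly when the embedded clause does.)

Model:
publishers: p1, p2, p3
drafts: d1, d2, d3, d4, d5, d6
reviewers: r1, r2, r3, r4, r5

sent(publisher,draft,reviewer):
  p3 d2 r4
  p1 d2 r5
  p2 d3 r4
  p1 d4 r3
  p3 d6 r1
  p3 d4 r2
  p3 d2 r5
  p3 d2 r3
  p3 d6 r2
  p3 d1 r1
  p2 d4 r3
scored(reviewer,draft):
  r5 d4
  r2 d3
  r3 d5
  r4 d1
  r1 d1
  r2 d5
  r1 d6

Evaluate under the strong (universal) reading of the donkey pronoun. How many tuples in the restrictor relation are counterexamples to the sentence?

9

"her" takes "a reviewer" as antecedent and "it" takes "a draft"; both are donkey pronouns co-varying with the restrictor.
Strong reading: for every (p,d,r) with sent(p,d,r), scored(r,d).
Restrictor triples: (p1,d2,r5)→scored(r5,d2) ✗  (p1,d4,r3)→scored(r3,d4) ✗  (p2,d3,r4)→scored(r4,d3) ✗  (p2,d4,r3)→scored(r3,d4) ✗  (p3,d1,r1)→scored(r1,d1) ✓  (p3,d2,r3)→scored(r3,d2) ✗  (p3,d2,r4)→scored(r4,d2) ✗  (p3,d2,r5)→scored(r5,d2) ✗  (p3,d4,r2)→scored(r2,d4) ✗  (p3,d6,r1)→scored(r1,d6) ✓  (p3,d6,r2)→scored(r2,d6) ✗
Counterexamples (restrictor triples failing the scope): 9.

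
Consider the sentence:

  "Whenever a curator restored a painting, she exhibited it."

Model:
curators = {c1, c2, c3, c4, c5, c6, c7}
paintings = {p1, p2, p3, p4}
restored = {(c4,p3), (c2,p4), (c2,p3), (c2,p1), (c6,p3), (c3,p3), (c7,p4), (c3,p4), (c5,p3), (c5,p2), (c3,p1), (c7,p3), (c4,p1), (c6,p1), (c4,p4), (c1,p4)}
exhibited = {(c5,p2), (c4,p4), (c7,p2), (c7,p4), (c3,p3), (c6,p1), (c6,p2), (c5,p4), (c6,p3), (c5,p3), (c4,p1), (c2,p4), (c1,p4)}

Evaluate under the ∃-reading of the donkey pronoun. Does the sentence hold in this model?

True

"it" takes "a painting" as antecedent — a donkey pronoun bound across the clause boundary.
Weak reading: every curator c with some restored-painting has at least one restored-painting p such that exhibited(c,p).
Per curator: c1:✓  c2:✓  c3:✓  c4:✓  c5:✓  c6:✓  c7:✓
Every curator in the restrictor has a witness.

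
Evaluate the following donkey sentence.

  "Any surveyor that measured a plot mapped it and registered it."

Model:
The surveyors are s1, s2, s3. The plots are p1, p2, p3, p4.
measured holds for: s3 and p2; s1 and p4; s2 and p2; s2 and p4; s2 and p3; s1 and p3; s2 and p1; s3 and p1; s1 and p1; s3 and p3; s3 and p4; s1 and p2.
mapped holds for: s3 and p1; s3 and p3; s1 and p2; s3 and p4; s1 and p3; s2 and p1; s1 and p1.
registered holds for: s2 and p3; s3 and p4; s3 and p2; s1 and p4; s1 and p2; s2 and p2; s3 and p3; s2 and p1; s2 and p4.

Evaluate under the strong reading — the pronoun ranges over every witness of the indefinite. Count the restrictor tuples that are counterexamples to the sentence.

"it" takes "a plot" as antecedent — a donkey pronoun bound across the clause boundary.
Strong reading: for every (s,p) with measured(s,p), mapped(s,p) ∧ registered(s,p).
Restrictor pairs: (s1,p1) ✗  (s1,p2) ✓  (s1,p3) ✗  (s1,p4) ✗  (s2,p1) ✓  (s2,p2) ✗  (s2,p3) ✗  (s2,p4) ✗  (s3,p1) ✗  (s3,p2) ✗  (s3,p3) ✓  (s3,p4) ✓
Counterexamples (restrictor pairs failing the scope): 8.

8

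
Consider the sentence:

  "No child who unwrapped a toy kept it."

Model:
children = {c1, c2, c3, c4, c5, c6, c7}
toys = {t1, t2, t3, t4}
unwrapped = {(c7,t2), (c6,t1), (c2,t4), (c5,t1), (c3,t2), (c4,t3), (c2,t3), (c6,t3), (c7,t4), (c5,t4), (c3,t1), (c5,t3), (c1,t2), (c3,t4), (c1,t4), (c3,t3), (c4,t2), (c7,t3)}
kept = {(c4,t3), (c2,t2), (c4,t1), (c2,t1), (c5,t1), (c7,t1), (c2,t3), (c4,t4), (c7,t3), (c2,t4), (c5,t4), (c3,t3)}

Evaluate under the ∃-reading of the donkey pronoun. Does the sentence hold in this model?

"it" takes "a toy" as antecedent — a donkey pronoun bound across the clause boundary.
Truth condition: for no (c,t) with unwrapped(c,t) does kept(c,t) hold.
Restrictor pairs — does the scope hold? (c1,t2):fails  (c1,t4):fails  (c2,t3):holds  (c2,t4):holds  (c3,t1):fails  (c3,t2):fails  (c3,t3):holds  (c3,t4):fails  (c4,t2):fails  (c4,t3):holds  (c5,t1):holds  (c5,t3):fails  (c5,t4):holds  (c6,t1):fails  (c6,t3):fails  (c7,t2):fails  (c7,t3):holds  (c7,t4):fails
Scope holds for 7 pair(s), so the sentence is false.

False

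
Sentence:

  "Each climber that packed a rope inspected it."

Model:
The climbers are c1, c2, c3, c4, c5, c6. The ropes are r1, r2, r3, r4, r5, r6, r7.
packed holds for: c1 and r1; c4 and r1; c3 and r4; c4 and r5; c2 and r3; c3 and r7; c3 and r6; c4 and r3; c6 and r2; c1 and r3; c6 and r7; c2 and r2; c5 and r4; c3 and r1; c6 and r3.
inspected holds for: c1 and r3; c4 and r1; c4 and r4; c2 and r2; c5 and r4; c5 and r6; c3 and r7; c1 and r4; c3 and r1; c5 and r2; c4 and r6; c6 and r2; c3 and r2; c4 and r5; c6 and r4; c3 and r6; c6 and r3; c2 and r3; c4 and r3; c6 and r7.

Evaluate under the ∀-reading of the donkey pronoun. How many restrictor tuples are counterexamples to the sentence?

"it" takes "a rope" as antecedent — a donkey pronoun bound across the clause boundary.
Strong reading: for every (c,r) with packed(c,r), inspected(c,r).
Restrictor pairs: (c1,r1) ✗  (c1,r3) ✓  (c2,r2) ✓  (c2,r3) ✓  (c3,r1) ✓  (c3,r4) ✗  (c3,r6) ✓  (c3,r7) ✓  (c4,r1) ✓  (c4,r3) ✓  (c4,r5) ✓  (c5,r4) ✓  (c6,r2) ✓  (c6,r3) ✓  (c6,r7) ✓
Counterexamples (restrictor pairs failing the scope): 2.

2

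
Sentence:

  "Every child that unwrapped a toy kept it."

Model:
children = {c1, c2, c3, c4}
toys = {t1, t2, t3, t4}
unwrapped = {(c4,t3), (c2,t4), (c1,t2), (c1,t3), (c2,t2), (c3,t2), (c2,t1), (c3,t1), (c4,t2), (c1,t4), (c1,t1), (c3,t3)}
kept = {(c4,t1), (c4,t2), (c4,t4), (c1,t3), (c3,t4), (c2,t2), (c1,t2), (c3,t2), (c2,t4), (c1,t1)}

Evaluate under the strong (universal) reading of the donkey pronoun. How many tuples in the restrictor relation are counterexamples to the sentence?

"it" takes "a toy" as antecedent — a donkey pronoun bound across the clause boundary.
Strong reading: for every (c,t) with unwrapped(c,t), kept(c,t).
Restrictor pairs: (c1,t1) ✓  (c1,t2) ✓  (c1,t3) ✓  (c1,t4) ✗  (c2,t1) ✗  (c2,t2) ✓  (c2,t4) ✓  (c3,t1) ✗  (c3,t2) ✓  (c3,t3) ✗  (c4,t2) ✓  (c4,t3) ✗
Counterexamples (restrictor pairs failing the scope): 5.

5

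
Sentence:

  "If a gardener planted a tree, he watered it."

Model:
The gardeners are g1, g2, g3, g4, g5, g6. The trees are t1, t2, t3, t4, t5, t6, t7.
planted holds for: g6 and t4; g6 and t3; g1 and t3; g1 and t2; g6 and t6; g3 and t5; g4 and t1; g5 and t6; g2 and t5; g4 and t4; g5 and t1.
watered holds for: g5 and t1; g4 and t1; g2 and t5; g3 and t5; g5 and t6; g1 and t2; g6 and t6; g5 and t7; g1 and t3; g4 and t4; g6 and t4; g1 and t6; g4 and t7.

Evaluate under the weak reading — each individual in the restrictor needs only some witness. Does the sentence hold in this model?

"it" takes "a tree" as antecedent — a donkey pronoun bound across the clause boundary.
Weak reading: every gardener g with some planted-tree has at least one planted-tree t such that watered(g,t).
Per gardener: g1:✓  g2:✓  g3:✓  g4:✓  g5:✓  g6:✓
Every gardener in the restrictor has a witness.

True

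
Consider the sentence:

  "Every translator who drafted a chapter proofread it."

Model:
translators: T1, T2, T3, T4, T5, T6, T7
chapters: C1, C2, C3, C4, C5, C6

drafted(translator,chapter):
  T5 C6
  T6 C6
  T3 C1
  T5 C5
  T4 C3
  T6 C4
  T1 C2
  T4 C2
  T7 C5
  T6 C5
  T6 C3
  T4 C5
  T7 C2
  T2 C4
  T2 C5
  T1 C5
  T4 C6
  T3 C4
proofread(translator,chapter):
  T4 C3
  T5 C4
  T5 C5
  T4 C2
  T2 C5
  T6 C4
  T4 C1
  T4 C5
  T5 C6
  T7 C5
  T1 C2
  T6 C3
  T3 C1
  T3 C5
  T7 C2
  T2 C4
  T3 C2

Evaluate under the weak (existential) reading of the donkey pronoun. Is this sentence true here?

"it" takes "a chapter" as antecedent — a donkey pronoun bound across the clause boundary.
Weak reading: every translator t with some drafted-chapter has at least one drafted-chapter c such that proofread(t,c).
Per translator: T1:✓  T2:✓  T3:✓  T4:✓  T5:✓  T6:✓  T7:✓
Every translator in the restrictor has a witness.

True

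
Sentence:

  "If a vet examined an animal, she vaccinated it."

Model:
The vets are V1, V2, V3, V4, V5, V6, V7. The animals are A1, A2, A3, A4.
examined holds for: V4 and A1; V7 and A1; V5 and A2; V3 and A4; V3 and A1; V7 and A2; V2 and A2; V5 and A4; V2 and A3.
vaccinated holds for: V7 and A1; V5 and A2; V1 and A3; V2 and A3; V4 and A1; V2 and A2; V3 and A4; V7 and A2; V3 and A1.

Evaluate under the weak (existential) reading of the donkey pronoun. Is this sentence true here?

"it" takes "an animal" as antecedent — a donkey pronoun bound across the clause boundary.
Weak reading: every vet v with some examined-animal has at least one examined-animal a such that vaccinated(v,a).
Per vet: V2:✓  V3:✓  V4:✓  V5:✓  V7:✓
Every vet in the restrictor has a witness.

True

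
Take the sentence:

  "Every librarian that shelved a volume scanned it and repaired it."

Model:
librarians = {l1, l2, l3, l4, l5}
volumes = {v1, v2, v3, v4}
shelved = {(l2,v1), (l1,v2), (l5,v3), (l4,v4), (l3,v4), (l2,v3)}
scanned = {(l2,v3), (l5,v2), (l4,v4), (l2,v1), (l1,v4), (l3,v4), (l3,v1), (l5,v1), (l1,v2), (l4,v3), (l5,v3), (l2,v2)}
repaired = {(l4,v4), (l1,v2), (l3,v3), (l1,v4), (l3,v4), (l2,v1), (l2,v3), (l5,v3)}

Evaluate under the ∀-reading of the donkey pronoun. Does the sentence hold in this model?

"it" takes "a volume" as antecedent — a donkey pronoun bound across the clause boundary.
Strong reading: for every (l,v) with shelved(l,v), scanned(l,v) ∧ repaired(l,v).
Restrictor pairs: (l1,v2) ✓  (l2,v1) ✓  (l2,v3) ✓  (l3,v4) ✓  (l4,v4) ✓  (l5,v3) ✓
Every restrictor pair satisfies the scope.

True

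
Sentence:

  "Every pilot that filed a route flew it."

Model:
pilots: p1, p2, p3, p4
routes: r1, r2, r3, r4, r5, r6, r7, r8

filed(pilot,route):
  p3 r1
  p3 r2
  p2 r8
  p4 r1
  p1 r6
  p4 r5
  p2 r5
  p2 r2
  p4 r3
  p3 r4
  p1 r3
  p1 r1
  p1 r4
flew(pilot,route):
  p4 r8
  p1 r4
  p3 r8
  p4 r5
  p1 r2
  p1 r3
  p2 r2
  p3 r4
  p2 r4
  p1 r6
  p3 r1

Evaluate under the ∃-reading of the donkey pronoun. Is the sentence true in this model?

"it" takes "a route" as antecedent — a donkey pronoun bound across the clause boundary.
Weak reading: every pilot p with some filed-route has at least one filed-route r such that flew(p,r).
Per pilot: p1:✓  p2:✓  p3:✓  p4:✓
Every pilot in the restrictor has a witness.

True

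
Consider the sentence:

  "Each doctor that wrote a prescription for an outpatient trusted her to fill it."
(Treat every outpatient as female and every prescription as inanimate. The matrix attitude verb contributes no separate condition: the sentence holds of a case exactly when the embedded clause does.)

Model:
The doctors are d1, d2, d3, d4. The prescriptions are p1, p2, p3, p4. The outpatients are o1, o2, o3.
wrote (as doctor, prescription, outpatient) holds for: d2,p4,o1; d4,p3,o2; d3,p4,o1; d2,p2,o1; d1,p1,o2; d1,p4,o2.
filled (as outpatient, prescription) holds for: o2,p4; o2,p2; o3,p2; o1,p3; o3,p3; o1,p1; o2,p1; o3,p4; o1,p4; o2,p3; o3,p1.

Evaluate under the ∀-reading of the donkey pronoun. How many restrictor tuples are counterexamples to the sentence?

1

"her" takes "an outpatient" as antecedent and "it" takes "a prescription"; both are donkey pronouns co-varying with the restrictor.
Strong reading: for every (d,p,o) with wrote(d,p,o), filled(o,p).
Restrictor triples: (d1,p1,o2)→filled(o2,p1) ✓  (d1,p4,o2)→filled(o2,p4) ✓  (d2,p2,o1)→filled(o1,p2) ✗  (d2,p4,o1)→filled(o1,p4) ✓  (d3,p4,o1)→filled(o1,p4) ✓  (d4,p3,o2)→filled(o2,p3) ✓
Counterexamples (restrictor triples failing the scope): 1.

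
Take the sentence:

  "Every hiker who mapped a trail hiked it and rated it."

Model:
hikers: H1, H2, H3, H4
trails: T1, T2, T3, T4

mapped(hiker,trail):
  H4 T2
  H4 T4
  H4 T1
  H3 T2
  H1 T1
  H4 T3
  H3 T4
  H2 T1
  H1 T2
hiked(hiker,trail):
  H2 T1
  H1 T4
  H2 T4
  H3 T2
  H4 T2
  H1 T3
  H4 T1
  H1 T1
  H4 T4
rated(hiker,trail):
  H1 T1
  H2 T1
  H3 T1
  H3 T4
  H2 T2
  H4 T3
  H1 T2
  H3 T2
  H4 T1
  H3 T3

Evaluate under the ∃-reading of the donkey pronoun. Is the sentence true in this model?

"it" takes "a trail" as antecedent — a donkey pronoun bound across the clause boundary.
Weak reading: every hiker h with some mapped-trail has at least one mapped-trail t such that hiked(h,t) ∧ rated(h,t).
Per hiker: H1:✓  H2:✓  H3:✓  H4:✓
Every hiker in the restrictor has a witness.

True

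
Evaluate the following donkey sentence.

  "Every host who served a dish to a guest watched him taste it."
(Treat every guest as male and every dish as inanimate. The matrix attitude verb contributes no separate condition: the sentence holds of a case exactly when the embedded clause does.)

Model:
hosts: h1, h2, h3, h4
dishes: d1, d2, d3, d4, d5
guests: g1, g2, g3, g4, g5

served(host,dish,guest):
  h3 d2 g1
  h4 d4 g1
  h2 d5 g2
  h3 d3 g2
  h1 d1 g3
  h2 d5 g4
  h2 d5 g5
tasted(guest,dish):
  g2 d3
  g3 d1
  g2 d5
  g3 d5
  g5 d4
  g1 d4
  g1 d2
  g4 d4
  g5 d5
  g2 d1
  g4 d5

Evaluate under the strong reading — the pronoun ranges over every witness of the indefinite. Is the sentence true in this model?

True

"him" takes "a guest" as antecedent and "it" takes "a dish"; both are donkey pronouns co-varying with the restrictor.
Strong reading: for every (h,d,g) with served(h,d,g), tasted(g,d).
Restrictor triples: (h1,d1,g3)→tasted(g3,d1) ✓  (h2,d5,g2)→tasted(g2,d5) ✓  (h2,d5,g4)→tasted(g4,d5) ✓  (h2,d5,g5)→tasted(g5,d5) ✓  (h3,d2,g1)→tasted(g1,d2) ✓  (h3,d3,g2)→tasted(g2,d3) ✓  (h4,d4,g1)→tasted(g1,d4) ✓
Every restrictor triple satisfies the scope.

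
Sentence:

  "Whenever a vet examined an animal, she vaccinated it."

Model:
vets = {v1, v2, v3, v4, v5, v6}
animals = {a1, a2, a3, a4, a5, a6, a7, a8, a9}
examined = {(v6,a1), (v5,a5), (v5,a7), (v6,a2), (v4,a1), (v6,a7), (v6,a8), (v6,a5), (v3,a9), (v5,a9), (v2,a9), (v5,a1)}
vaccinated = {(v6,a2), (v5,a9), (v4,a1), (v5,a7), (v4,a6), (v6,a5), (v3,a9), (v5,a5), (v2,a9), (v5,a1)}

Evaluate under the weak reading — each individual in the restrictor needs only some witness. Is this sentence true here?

"it" takes "an animal" as antecedent — a donkey pronoun bound across the clause boundary.
Weak reading: every vet v with some examined-animal has at least one examined-animal a such that vaccinated(v,a).
Per vet: v2:✓  v3:✓  v4:✓  v5:✓  v6:✓
Every vet in the restrictor has a witness.

True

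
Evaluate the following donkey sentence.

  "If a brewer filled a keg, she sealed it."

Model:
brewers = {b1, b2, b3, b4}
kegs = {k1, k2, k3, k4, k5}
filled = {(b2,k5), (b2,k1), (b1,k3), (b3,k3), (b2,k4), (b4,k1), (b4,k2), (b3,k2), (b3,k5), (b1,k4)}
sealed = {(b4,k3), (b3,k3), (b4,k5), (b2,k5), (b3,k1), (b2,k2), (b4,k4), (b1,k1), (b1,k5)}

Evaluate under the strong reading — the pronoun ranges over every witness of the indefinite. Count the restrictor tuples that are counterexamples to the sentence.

8

"it" takes "a keg" as antecedent — a donkey pronoun bound across the clause boundary.
Strong reading: for every (b,k) with filled(b,k), sealed(b,k).
Restrictor pairs: (b1,k3) ✗  (b1,k4) ✗  (b2,k1) ✗  (b2,k4) ✗  (b2,k5) ✓  (b3,k2) ✗  (b3,k3) ✓  (b3,k5) ✗  (b4,k1) ✗  (b4,k2) ✗
Counterexamples (restrictor pairs failing the scope): 8.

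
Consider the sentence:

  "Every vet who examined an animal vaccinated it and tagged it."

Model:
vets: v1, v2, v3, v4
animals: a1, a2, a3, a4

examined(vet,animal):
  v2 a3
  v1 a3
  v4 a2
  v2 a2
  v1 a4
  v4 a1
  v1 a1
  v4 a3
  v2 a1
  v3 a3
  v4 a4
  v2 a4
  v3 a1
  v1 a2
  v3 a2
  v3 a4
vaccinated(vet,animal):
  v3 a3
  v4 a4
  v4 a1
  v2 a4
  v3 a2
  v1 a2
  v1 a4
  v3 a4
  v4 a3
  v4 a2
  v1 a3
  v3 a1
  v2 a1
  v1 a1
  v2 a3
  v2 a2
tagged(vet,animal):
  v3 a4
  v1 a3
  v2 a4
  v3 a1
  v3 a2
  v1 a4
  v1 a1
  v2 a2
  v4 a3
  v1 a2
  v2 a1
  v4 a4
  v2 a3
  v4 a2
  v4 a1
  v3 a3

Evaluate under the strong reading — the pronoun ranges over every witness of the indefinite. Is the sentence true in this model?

"it" takes "an animal" as antecedent — a donkey pronoun bound across the clause boundary.
Strong reading: for every (v,a) with examined(v,a), vaccinated(v,a) ∧ tagged(v,a).
Restrictor pairs: (v1,a1) ✓  (v1,a2) ✓  (v1,a3) ✓  (v1,a4) ✓  (v2,a1) ✓  (v2,a2) ✓  (v2,a3) ✓  (v2,a4) ✓  (v3,a1) ✓  (v3,a2) ✓  (v3,a3) ✓  (v3,a4) ✓  (v4,a1) ✓  (v4,a2) ✓  (v4,a3) ✓  (v4,a4) ✓
Every restrictor pair satisfies the scope.

True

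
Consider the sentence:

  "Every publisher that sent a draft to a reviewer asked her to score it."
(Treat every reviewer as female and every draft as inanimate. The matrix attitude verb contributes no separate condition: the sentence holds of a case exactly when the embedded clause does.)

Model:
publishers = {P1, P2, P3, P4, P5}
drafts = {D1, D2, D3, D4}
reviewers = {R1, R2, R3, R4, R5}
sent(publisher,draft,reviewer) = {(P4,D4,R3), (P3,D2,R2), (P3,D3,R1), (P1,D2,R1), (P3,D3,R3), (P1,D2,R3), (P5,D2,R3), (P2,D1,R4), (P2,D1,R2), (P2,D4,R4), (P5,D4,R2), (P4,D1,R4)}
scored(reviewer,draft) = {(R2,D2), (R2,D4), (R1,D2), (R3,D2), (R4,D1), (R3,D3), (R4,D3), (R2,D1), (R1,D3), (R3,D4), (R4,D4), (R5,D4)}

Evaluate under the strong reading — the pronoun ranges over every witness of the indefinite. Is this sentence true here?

True

"her" takes "a reviewer" as antecedent and "it" takes "a draft"; both are donkey pronouns co-varying with the restrictor.
Strong reading: for every (p,d,r) with sent(p,d,r), scored(r,d).
Restrictor triples: (P1,D2,R1)→scored(R1,D2) ✓  (P1,D2,R3)→scored(R3,D2) ✓  (P2,D1,R2)→scored(R2,D1) ✓  (P2,D1,R4)→scored(R4,D1) ✓  (P2,D4,R4)→scored(R4,D4) ✓  (P3,D2,R2)→scored(R2,D2) ✓  (P3,D3,R1)→scored(R1,D3) ✓  (P3,D3,R3)→scored(R3,D3) ✓  (P4,D1,R4)→scored(R4,D1) ✓  (P4,D4,R3)→scored(R3,D4) ✓  (P5,D2,R3)→scored(R3,D2) ✓  (P5,D4,R2)→scored(R2,D4) ✓
Every restrictor triple satisfies the scope.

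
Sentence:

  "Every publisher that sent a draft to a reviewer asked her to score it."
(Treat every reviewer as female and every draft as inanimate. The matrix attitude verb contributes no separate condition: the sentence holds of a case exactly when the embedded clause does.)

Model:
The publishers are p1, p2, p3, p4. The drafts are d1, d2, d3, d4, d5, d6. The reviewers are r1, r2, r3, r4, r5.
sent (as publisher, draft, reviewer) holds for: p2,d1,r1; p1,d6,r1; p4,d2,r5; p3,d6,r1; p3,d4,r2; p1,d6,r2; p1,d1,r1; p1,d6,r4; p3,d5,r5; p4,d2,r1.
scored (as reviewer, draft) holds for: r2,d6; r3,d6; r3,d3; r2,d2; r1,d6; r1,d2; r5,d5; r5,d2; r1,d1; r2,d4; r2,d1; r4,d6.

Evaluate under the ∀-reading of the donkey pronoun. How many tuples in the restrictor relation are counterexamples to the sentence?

"her" takes "a reviewer" as antecedent and "it" takes "a draft"; both are donkey pronouns co-varying with the restrictor.
Strong reading: for every (p,d,r) with sent(p,d,r), scored(r,d).
Restrictor triples: (p1,d1,r1)→scored(r1,d1) ✓  (p1,d6,r1)→scored(r1,d6) ✓  (p1,d6,r2)→scored(r2,d6) ✓  (p1,d6,r4)→scored(r4,d6) ✓  (p2,d1,r1)→scored(r1,d1) ✓  (p3,d4,r2)→scored(r2,d4) ✓  (p3,d5,r5)→scored(r5,d5) ✓  (p3,d6,r1)→scored(r1,d6) ✓  (p4,d2,r1)→scored(r1,d2) ✓  (p4,d2,r5)→scored(r5,d2) ✓
Counterexamples (restrictor triples failing the scope): 0.

0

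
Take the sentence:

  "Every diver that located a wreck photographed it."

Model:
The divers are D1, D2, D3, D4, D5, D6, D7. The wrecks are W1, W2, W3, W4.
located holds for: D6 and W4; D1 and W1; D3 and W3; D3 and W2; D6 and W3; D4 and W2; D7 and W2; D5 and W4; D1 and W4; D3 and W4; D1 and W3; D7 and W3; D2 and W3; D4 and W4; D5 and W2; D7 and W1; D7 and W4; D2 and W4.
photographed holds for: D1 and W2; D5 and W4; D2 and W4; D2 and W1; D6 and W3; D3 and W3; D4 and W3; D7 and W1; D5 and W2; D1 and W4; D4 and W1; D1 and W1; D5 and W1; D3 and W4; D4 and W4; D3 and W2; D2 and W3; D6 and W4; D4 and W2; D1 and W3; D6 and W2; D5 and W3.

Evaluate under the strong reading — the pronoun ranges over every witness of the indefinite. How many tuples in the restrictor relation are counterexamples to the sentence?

3

"it" takes "a wreck" as antecedent — a donkey pronoun bound across the clause boundary.
Strong reading: for every (d,w) with located(d,w), photographed(d,w).
Restrictor pairs: (D1,W1) ✓  (D1,W3) ✓  (D1,W4) ✓  (D2,W3) ✓  (D2,W4) ✓  (D3,W2) ✓  (D3,W3) ✓  (D3,W4) ✓  (D4,W2) ✓  (D4,W4) ✓  (D5,W2) ✓  (D5,W4) ✓  (D6,W3) ✓  (D6,W4) ✓  (D7,W1) ✓  (D7,W2) ✗  (D7,W3) ✗  (D7,W4) ✗
Counterexamples (restrictor pairs failing the scope): 3.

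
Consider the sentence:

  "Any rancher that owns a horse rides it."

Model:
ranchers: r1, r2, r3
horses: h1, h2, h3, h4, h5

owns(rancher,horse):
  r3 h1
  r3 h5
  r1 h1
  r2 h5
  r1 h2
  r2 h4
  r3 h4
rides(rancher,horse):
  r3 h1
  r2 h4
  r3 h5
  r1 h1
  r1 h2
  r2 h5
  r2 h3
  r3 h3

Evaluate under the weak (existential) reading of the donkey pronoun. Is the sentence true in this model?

"it" takes "a horse" as antecedent — a donkey pronoun bound across the clause boundary.
Weak reading: every rancher r with some owns-horse has at least one owns-horse h such that rides(r,h).
Per rancher: r1:✓  r2:✓  r3:✓
Every rancher in the restrictor has a witness.

True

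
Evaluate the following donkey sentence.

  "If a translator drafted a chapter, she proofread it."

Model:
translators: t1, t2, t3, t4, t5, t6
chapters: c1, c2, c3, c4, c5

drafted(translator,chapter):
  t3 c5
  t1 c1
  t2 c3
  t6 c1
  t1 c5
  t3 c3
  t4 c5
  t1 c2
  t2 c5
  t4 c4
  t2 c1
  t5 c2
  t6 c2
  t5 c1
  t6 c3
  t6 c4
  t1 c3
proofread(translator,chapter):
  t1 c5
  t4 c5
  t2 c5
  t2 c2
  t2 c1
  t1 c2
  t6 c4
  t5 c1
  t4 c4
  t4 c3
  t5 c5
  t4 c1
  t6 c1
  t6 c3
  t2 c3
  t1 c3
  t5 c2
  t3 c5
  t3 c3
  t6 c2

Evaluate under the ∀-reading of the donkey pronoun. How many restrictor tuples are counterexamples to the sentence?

1

"it" takes "a chapter" as antecedent — a donkey pronoun bound across the clause boundary.
Strong reading: for every (t,c) with drafted(t,c), proofread(t,c).
Restrictor pairs: (t1,c1) ✗  (t1,c2) ✓  (t1,c3) ✓  (t1,c5) ✓  (t2,c1) ✓  (t2,c3) ✓  (t2,c5) ✓  (t3,c3) ✓  (t3,c5) ✓  (t4,c4) ✓  (t4,c5) ✓  (t5,c1) ✓  (t5,c2) ✓  (t6,c1) ✓  (t6,c2) ✓  (t6,c3) ✓  (t6,c4) ✓
Counterexamples (restrictor pairs failing the scope): 1.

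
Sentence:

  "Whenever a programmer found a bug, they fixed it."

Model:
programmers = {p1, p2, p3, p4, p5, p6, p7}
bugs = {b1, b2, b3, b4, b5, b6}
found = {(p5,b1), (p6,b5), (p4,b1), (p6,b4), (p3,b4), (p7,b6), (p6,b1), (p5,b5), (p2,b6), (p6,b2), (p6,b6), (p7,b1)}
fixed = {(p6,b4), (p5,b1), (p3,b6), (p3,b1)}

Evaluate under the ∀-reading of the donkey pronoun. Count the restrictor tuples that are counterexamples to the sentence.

10

"it" takes "a bug" as antecedent — a donkey pronoun bound across the clause boundary.
Strong reading: for every (p,b) with found(p,b), fixed(p,b).
Restrictor pairs: (p2,b6) ✗  (p3,b4) ✗  (p4,b1) ✗  (p5,b1) ✓  (p5,b5) ✗  (p6,b1) ✗  (p6,b2) ✗  (p6,b4) ✓  (p6,b5) ✗  (p6,b6) ✗  (p7,b1) ✗  (p7,b6) ✗
Counterexamples (restrictor pairs failing the scope): 10.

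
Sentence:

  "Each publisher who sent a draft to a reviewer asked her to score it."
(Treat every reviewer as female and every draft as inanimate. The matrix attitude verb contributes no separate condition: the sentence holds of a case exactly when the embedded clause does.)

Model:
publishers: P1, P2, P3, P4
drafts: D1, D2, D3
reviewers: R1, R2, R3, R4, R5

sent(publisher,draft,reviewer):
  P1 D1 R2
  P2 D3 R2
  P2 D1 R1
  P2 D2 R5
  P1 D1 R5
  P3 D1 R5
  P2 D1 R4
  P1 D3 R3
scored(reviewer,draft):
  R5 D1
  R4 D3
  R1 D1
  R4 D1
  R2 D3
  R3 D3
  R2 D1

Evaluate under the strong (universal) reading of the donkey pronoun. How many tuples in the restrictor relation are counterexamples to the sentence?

1

"her" takes "a reviewer" as antecedent and "it" takes "a draft"; both are donkey pronouns co-varying with the restrictor.
Strong reading: for every (p,d,r) with sent(p,d,r), scored(r,d).
Restrictor triples: (P1,D1,R2)→scored(R2,D1) ✓  (P1,D1,R5)→scored(R5,D1) ✓  (P1,D3,R3)→scored(R3,D3) ✓  (P2,D1,R1)→scored(R1,D1) ✓  (P2,D1,R4)→scored(R4,D1) ✓  (P2,D2,R5)→scored(R5,D2) ✗  (P2,D3,R2)→scored(R2,D3) ✓  (P3,D1,R5)→scored(R5,D1) ✓
Counterexamples (restrictor triples failing the scope): 1.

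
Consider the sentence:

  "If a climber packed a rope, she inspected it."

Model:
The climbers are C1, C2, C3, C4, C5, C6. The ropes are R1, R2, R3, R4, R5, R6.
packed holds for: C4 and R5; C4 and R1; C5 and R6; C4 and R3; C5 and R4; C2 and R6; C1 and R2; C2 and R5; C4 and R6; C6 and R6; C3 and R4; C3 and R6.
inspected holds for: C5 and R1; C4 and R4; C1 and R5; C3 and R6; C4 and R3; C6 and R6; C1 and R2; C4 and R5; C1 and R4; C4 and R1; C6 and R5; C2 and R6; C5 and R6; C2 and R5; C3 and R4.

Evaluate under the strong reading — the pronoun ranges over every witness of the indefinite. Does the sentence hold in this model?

False

"it" takes "a rope" as antecedent — a donkey pronoun bound across the clause boundary.
Strong reading: for every (c,r) with packed(c,r), inspected(c,r).
Restrictor pairs: (C1,R2) ✓  (C2,R5) ✓  (C2,R6) ✓  (C3,R4) ✓  (C3,R6) ✓  (C4,R1) ✓  (C4,R3) ✓  (C4,R5) ✓  (C4,R6) ✗  (C5,R4) ✗  (C5,R6) ✓  (C6,R6) ✓
Counterexample: (C4,R6) is in packed but fails the scope.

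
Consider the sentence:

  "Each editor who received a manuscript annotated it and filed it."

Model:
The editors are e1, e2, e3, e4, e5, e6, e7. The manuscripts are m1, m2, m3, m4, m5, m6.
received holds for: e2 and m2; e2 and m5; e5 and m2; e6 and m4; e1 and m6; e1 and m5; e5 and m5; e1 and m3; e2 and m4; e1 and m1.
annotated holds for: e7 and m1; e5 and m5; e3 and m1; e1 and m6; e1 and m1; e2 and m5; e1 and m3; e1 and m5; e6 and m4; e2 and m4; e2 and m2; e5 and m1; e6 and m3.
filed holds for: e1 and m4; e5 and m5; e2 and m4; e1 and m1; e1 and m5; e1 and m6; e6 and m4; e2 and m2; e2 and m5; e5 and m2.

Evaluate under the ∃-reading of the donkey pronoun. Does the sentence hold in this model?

True

"it" takes "a manuscript" as antecedent — a donkey pronoun bound across the clause boundary.
Weak reading: every editor e with some received-manuscript has at least one received-manuscript m such that annotated(e,m) ∧ filed(e,m).
Per editor: e1:✓  e2:✓  e5:✓  e6:✓
Every editor in the restrictor has a witness.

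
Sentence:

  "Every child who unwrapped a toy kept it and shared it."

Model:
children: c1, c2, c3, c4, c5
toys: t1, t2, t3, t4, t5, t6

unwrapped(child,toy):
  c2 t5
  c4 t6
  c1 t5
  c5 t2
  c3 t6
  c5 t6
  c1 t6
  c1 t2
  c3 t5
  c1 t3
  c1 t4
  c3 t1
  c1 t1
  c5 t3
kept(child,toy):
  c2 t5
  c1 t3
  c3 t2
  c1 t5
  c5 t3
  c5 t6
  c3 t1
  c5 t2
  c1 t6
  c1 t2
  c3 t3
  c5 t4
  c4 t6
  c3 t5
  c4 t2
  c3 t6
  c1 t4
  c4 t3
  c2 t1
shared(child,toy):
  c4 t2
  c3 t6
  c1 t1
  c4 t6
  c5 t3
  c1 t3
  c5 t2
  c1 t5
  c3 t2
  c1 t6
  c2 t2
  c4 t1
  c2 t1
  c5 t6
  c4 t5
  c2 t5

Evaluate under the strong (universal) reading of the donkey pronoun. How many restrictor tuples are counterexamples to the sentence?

"it" takes "a toy" as antecedent — a donkey pronoun bound across the clause boundary.
Strong reading: for every (c,t) with unwrapped(c,t), kept(c,t) ∧ shared(c,t).
Restrictor pairs: (c1,t1) ✗  (c1,t2) ✗  (c1,t3) ✓  (c1,t4) ✗  (c1,t5) ✓  (c1,t6) ✓  (c2,t5) ✓  (c3,t1) ✗  (c3,t5) ✗  (c3,t6) ✓  (c4,t6) ✓  (c5,t2) ✓  (c5,t3) ✓  (c5,t6) ✓
Counterexamples (restrictor pairs failing the scope): 5.

5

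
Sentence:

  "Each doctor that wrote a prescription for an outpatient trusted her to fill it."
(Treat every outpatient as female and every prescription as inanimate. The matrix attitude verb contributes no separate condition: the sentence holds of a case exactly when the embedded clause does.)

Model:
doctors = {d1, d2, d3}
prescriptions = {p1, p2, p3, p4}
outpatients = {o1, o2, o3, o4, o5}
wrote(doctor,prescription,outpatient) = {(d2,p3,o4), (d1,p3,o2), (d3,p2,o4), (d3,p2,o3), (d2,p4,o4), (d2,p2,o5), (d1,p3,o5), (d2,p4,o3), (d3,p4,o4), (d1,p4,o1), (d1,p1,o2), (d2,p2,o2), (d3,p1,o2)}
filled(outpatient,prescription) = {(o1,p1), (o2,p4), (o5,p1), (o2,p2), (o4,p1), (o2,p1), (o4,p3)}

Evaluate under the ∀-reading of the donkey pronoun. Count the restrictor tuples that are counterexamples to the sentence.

"her" takes "an outpatient" as antecedent and "it" takes "a prescription"; both are donkey pronouns co-varying with the restrictor.
Strong reading: for every (d,p,o) with wrote(d,p,o), filled(o,p).
Restrictor triples: (d1,p1,o2)→filled(o2,p1) ✓  (d1,p3,o2)→filled(o2,p3) ✗  (d1,p3,o5)→filled(o5,p3) ✗  (d1,p4,o1)→filled(o1,p4) ✗  (d2,p2,o2)→filled(o2,p2) ✓  (d2,p2,o5)→filled(o5,p2) ✗  (d2,p3,o4)→filled(o4,p3) ✓  (d2,p4,o3)→filled(o3,p4) ✗  (d2,p4,o4)→filled(o4,p4) ✗  (d3,p1,o2)→filled(o2,p1) ✓  (d3,p2,o3)→filled(o3,p2) ✗  (d3,p2,o4)→filled(o4,p2) ✗  (d3,p4,o4)→filled(o4,p4) ✗
Counterexamples (restrictor triples failing the scope): 9.

9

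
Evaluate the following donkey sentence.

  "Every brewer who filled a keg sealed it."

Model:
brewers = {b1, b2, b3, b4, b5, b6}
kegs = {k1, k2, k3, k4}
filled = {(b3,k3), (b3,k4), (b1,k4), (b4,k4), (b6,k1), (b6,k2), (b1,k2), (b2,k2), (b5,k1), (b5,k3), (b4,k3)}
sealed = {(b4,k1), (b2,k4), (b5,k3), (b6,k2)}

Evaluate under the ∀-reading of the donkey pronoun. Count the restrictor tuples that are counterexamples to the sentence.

9

"it" takes "a keg" as antecedent — a donkey pronoun bound across the clause boundary.
Strong reading: for every (b,k) with filled(b,k), sealed(b,k).
Restrictor pairs: (b1,k2) ✗  (b1,k4) ✗  (b2,k2) ✗  (b3,k3) ✗  (b3,k4) ✗  (b4,k3) ✗  (b4,k4) ✗  (b5,k1) ✗  (b5,k3) ✓  (b6,k1) ✗  (b6,k2) ✓
Counterexamples (restrictor pairs failing the scope): 9.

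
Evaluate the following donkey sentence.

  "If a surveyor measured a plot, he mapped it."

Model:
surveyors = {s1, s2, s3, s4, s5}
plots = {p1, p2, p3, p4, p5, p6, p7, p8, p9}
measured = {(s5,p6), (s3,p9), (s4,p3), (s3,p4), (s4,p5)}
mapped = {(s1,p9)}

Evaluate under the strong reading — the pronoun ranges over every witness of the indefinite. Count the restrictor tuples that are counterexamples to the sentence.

5

"it" takes "a plot" as antecedent — a donkey pronoun bound across the clause boundary.
Strong reading: for every (s,p) with measured(s,p), mapped(s,p).
Restrictor pairs: (s3,p4) ✗  (s3,p9) ✗  (s4,p3) ✗  (s4,p5) ✗  (s5,p6) ✗
Counterexamples (restrictor pairs failing the scope): 5.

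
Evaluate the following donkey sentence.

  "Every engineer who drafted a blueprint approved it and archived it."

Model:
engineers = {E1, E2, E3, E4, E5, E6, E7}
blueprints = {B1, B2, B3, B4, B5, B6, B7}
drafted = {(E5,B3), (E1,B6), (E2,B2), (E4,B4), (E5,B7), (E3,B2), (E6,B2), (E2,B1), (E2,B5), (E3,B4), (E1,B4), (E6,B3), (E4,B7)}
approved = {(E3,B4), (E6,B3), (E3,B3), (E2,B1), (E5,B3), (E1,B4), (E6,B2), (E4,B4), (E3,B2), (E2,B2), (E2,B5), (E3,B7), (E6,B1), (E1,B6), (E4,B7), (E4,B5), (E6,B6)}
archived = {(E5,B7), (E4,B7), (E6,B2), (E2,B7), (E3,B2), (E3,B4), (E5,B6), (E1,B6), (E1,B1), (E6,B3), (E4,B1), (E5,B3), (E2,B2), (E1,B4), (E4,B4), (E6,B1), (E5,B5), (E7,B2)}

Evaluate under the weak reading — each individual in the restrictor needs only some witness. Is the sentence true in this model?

True

"it" takes "a blueprint" as antecedent — a donkey pronoun bound across the clause boundary.
Weak reading: every engineer e with some drafted-blueprint has at least one drafted-blueprint b such that approved(e,b) ∧ archived(e,b).
Per engineer: E1:✓  E2:✓  E3:✓  E4:✓  E5:✓  E6:✓
Every engineer in the restrictor has a witness.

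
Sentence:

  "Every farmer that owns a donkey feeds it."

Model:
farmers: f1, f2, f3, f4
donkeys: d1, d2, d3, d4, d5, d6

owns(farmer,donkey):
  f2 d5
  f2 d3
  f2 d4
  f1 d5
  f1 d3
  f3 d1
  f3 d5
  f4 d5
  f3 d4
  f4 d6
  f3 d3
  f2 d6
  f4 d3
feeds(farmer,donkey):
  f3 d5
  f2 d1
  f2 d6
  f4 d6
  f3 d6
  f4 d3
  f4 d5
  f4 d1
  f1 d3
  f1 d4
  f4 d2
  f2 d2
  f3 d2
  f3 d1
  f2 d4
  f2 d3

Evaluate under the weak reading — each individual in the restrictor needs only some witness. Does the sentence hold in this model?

True

"it" takes "a donkey" as antecedent — a donkey pronoun bound across the clause boundary.
Weak reading: every farmer f with some owns-donkey has at least one owns-donkey d such that feeds(f,d).
Per farmer: f1:✓  f2:✓  f3:✓  f4:✓
Every farmer in the restrictor has a witness.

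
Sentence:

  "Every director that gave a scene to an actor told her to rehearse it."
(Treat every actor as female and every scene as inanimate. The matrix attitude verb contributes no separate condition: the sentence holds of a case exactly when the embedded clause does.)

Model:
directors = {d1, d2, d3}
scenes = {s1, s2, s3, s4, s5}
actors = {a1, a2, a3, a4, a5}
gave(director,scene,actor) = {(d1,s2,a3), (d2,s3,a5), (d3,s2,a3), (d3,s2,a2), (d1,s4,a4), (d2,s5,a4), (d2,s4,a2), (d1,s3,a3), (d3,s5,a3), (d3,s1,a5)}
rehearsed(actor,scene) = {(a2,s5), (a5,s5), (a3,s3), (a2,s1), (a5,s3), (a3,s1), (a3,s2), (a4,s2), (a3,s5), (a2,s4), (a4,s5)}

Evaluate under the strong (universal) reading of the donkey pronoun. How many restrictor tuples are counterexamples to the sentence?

3

"her" takes "an actor" as antecedent and "it" takes "a scene"; both are donkey pronouns co-varying with the restrictor.
Strong reading: for every (d,s,a) with gave(d,s,a), rehearsed(a,s).
Restrictor triples: (d1,s2,a3)→rehearsed(a3,s2) ✓  (d1,s3,a3)→rehearsed(a3,s3) ✓  (d1,s4,a4)→rehearsed(a4,s4) ✗  (d2,s3,a5)→rehearsed(a5,s3) ✓  (d2,s4,a2)→rehearsed(a2,s4) ✓  (d2,s5,a4)→rehearsed(a4,s5) ✓  (d3,s1,a5)→rehearsed(a5,s1) ✗  (d3,s2,a2)→rehearsed(a2,s2) ✗  (d3,s2,a3)→rehearsed(a3,s2) ✓  (d3,s5,a3)→rehearsed(a3,s5) ✓
Counterexamples (restrictor triples failing the scope): 3.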